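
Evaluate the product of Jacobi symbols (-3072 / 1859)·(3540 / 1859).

By multiplicativity, (-3072·3540 / 1859) = (-3072 / 1859)·(3540 / 1859).
First factor (-3072 / 1859):
Reduce the numerator: -3072 ≡ 646 (mod 1859), so (-3072 / 1859) = (646 / 1859).
Factor out 2: 646 = 2·323. Since 1859 ≡ 3 (mod 8), (2 / 1859) = -1. Now have -(323 / 1859).
Both 323 ≡ 3 and 1859 ≡ 3 (mod 4), so reciprocity gives (323 / 1859) = -(1859 / 323). Reduce: 1859 ≡ 244 (mod 323). Now have (244 / 323).
Factor out 2: 244 = 2^2·61. Since 323 ≡ 3 (mod 8), (2 / 323) = -1, and (2 / 323)^2 = +1. Now have (61 / 323).
61 ≡ 1 (mod 4), so quadratic reciprocity gives (61 / 323) = (323 / 61). Reduce: 323 ≡ 18 (mod 61). Now have (18 / 61).
Factor out 2: 18 = 2·9. Since 61 ≡ 5 (mod 8), (2 / 61) = -1. Now have -(9 / 61).
9 ≡ 1 (mod 4), so quadratic reciprocity gives (9 / 61) = (61 / 9). Reduce: 61 ≡ 7 (mod 9). Now have -(7 / 9).
9 ≡ 1 (mod 4), so quadratic reciprocity gives (7 / 9) = (9 / 7). Reduce: 9 ≡ 2 (mod 7). Now have -(2 / 7).
Factor out 2: 2 = 2. Since 7 ≡ 7 (mod 8), (2 / 7) = +1. Now have -(1 / 7).
(1 / 7) = 1. Collecting the sign factors: -1.
Second factor (3540 / 1859):
Reduce the numerator: 3540 ≡ 1681 (mod 1859), so (3540 / 1859) = (1681 / 1859).
1681 ≡ 1 (mod 4), so quadratic reciprocity gives (1681 / 1859) = (1859 / 1681). Reduce: 1859 ≡ 178 (mod 1681). Now have (178 / 1681).
Factor out 2: 178 = 2·89. Since 1681 ≡ 1 (mod 8), (2 / 1681) = +1. Now have (89 / 1681).
89 ≡ 1 (mod 4), so quadratic reciprocity gives (89 / 1681) = (1681 / 89). Reduce: 1681 ≡ 79 (mod 89). Now have (79 / 89).
89 ≡ 1 (mod 4), so quadratic reciprocity gives (79 / 89) = (89 / 79). Reduce: 89 ≡ 10 (mod 79). Now have (10 / 79).
Factor out 2: 10 = 2·5. Since 79 ≡ 7 (mod 8), (2 / 79) = +1. Now have (5 / 79).
5 ≡ 1 (mod 4), so quadratic reciprocity gives (5 / 79) = (79 / 5). Reduce: 79 ≡ 4 (mod 5). Now have (4 / 5).
Factor out 2: 4 = 2^2. Since 5 ≡ 5 (mod 8), (2 / 5) = -1, and (2 / 5)^2 = +1. Now have (1 / 5).
(1 / 5) = 1. Collecting the sign factors: 1.
Product: (-1)·(1) = -1.

-1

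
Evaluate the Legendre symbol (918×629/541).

By multiplicativity, (918·629/541) = (918/541)·(629/541).
First factor (918/541):
Reduce the numerator: 918 ≡ 377 (mod 541), so (918/541) = (377/541).
377 ≡ 1 (mod 4), so quadratic reciprocity gives (377/541) = (541/377). Reduce: 541 ≡ 164 (mod 377). Now have (164/377).
Factor out 2: 164 = 2^2·41. Since 377 ≡ 1 (mod 8), (2/377) = +1, and (2/377)^2 = +1. Now have (41/377).
41 ≡ 1 (mod 4), so quadratic reciprocity gives (41/377) = (377/41). Reduce: 377 ≡ 8 (mod 41). Now have (8/41).
Factor out 2: 8 = 2^3. Since 41 ≡ 1 (mod 8), (2/41) = +1, and (2/41)^3 = +1. Now have (1/41).
(1/41) = 1. Collecting the sign factors: 1.
Second factor (629/541):
Reduce the numerator: 629 ≡ 88 (mod 541), so (629/541) = (88/541).
Factor out 2: 88 = 2^3·11. Since 541 ≡ 5 (mod 8), (2/541) = -1, and (2/541)^3 = -1. Now have -(11/541).
541 ≡ 1 (mod 4), so quadratic reciprocity gives (11/541) = (541/11). Reduce: 541 ≡ 2 (mod 11). Now have -(2/11).
Factor out 2: 2 = 2. Since 11 ≡ 3 (mod 8), (2/11) = -1. Now have (1/11).
(1/11) = 1. Collecting the sign factors: 1.
Product: (1)·(1) = 1.

1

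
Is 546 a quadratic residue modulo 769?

yes

Factor out 2: 546 = 2·273. Since 769 ≡ 1 (mod 8), (2|769) = +1. Now have (273|769).
273 ≡ 1 (mod 4), so quadratic reciprocity gives (273|769) = (769|273). Reduce: 769 ≡ 223 (mod 273). Now have (223|273).
273 ≡ 1 (mod 4), so quadratic reciprocity gives (223|273) = (273|223). Reduce: 273 ≡ 50 (mod 223). Now have (50|223).
Factor out 2: 50 = 2·25. Since 223 ≡ 7 (mod 8), (2|223) = +1. Now have (25|223).
25 ≡ 1 (mod 4), so quadratic reciprocity gives (25|223) = (223|25). Reduce: 223 ≡ 23 (mod 25). Now have (23|25).
25 ≡ 1 (mod 4), so quadratic reciprocity gives (23|25) = (25|23). Reduce: 25 ≡ 2 (mod 23). Now have (2|23).
Factor out 2: 2 = 2. Since 23 ≡ 7 (mod 8), (2|23) = +1. Now have (1|23).
(1|23) = 1. Collecting the sign factors: 1.
The Legendre symbol is 1, so x^2 ≡ 546 (mod 769) has solution.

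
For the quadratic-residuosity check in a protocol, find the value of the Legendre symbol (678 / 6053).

(678 / 6053)
  = -(339 / 6053)    [6053 ≡ 5 mod 8 ⇒ (2 / 6053) = -1]
  = -(6053 / 339)    [QR: 6053 ≡ 1 mod 4, sign kept]
  = -(290 / 339)    [6053 ≡ 290 mod 339]
  = (145 / 339)    [339 ≡ 3 mod 8 ⇒ (2 / 339) = -1]
  = (339 / 145)    [QR: 145 ≡ 1 mod 4, sign kept]
  = (49 / 145)    [339 ≡ 49 mod 145]
  = (145 / 49)    [QR: 49 ≡ 1 mod 4, sign kept]
  = (47 / 49)    [145 ≡ 47 mod 49]
  = (49 / 47)    [QR: 49 ≡ 1 mod 4, sign kept]
  = (2 / 47)    [49 ≡ 2 mod 47]
  = (1 / 47)    [47 ≡ 7 mod 8 ⇒ (2 / 47) = +1]
  = 1    [(1 / 47) = 1]

1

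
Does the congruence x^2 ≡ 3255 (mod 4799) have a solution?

yes

(3255/4799)
  = -(4799/3255)    [QR: both ≡ 3 mod 4, sign flips]
  = -(1544/3255)    [4799 ≡ 1544 mod 3255]
  = -(193/3255)    [3255 ≡ 7 mod 8 ⇒ (2/3255)^3 = +1]
  = -(3255/193)    [QR: 193 ≡ 1 mod 4, sign kept]
  = -(167/193)    [3255 ≡ 167 mod 193]
  = -(193/167)    [QR: 193 ≡ 1 mod 4, sign kept]
  = -(26/167)    [193 ≡ 26 mod 167]
  = -(13/167)    [167 ≡ 7 mod 8 ⇒ (2/167) = +1]
  = -(167/13)    [QR: 13 ≡ 1 mod 4, sign kept]
  = -(11/13)    [167 ≡ 11 mod 13]
  = -(13/11)    [QR: 13 ≡ 1 mod 4, sign kept]
  = -(2/11)    [13 ≡ 2 mod 11]
  = (1/11)    [11 ≡ 3 mod 8 ⇒ (2/11) = -1]
  = 1    [(1/11) = 1]
(3255/4799) = 1, and 4799 is prime, so 3255 is a quadratic residue mod 4799.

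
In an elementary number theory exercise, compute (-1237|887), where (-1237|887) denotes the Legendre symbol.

-1

(-1237|887)
  = (537|887)    [-1237 ≡ 537 mod 887]
  = (887|537)    [QR: 537 ≡ 1 mod 4, sign kept]
  = (350|537)    [887 ≡ 350 mod 537]
  = (175|537)    [537 ≡ 1 mod 8 ⇒ (2|537) = +1]
  = (537|175)    [QR: 537 ≡ 1 mod 4, sign kept]
  = (12|175)    [537 ≡ 12 mod 175]
  = (3|175)    [175 ≡ 7 mod 8 ⇒ (2|175)^2 = +1]
  = -(175|3)    [QR: both ≡ 3 mod 4, sign flips]
  = -(1|3)    [175 ≡ 1 mod 3]
  = -1    [(1|3) = 1]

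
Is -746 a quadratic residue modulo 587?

no

(-746/587)
  = (428/587)    [-746 ≡ 428 mod 587]
  = (107/587)    [587 ≡ 3 mod 8 ⇒ (2/587)^2 = +1]
  = -(587/107)    [QR: both ≡ 3 mod 4, sign flips]
  = -(52/107)    [587 ≡ 52 mod 107]
  = -(13/107)    [107 ≡ 3 mod 8 ⇒ (2/107)^2 = +1]
  = -(107/13)    [QR: 13 ≡ 1 mod 4, sign kept]
  = -(3/13)    [107 ≡ 3 mod 13]
  = -(13/3)    [QR: 13 ≡ 1 mod 4, sign kept]
  = -(1/3)    [13 ≡ 1 mod 3]
  = -1    [(1/3) = 1]
(-746/587) = -1, and 587 is prime, so -746 is not a quadratic residue mod 587.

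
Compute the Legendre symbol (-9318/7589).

(-9318/7589)
  = (9318/7589)    [7589 ≡ 1 mod 4 ⇒ (-1/7589) = +1]
  = (1729/7589)    [9318 ≡ 1729 mod 7589]
  = (7589/1729)    [QR: 1729 ≡ 1 mod 4, sign kept]
  = (673/1729)    [7589 ≡ 673 mod 1729]
  = (1729/673)    [QR: 673 ≡ 1 mod 4, sign kept]
  = (383/673)    [1729 ≡ 383 mod 673]
  = (673/383)    [QR: 673 ≡ 1 mod 4, sign kept]
  = (290/383)    [673 ≡ 290 mod 383]
  = (145/383)    [383 ≡ 7 mod 8 ⇒ (2/383) = +1]
  = (383/145)    [QR: 145 ≡ 1 mod 4, sign kept]
  = (93/145)    [383 ≡ 93 mod 145]
  = (145/93)    [QR: 93 ≡ 1 mod 4, sign kept]
  = (52/93)    [145 ≡ 52 mod 93]
  = (13/93)    [93 ≡ 5 mod 8 ⇒ (2/93)^2 = +1]
  = (93/13)    [QR: 13 ≡ 1 mod 4, sign kept]
  = (2/13)    [93 ≡ 2 mod 13]
  = -(1/13)    [13 ≡ 5 mod 8 ⇒ (2/13) = -1]
  = -1    [(1/13) = 1]

-1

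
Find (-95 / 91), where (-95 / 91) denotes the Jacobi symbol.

Pull out -1: (-95 / 91) = (-1 / 91)·(95 / 91). Since 91 ≡ 3 (mod 4), (-1 / 91) = -1. Now have -(95 / 91).
Reduce the numerator: 95 ≡ 4 (mod 91), so (95 / 91) = (4 / 91).
Factor out 2: 4 = 2^2. Since 91 ≡ 3 (mod 8), (2 / 91) = -1, and (2 / 91)^2 = +1. Now have -(1 / 91).
(1 / 91) = 1. Collecting the sign factors: -1.

-1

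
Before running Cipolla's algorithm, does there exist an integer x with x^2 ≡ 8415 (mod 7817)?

(8415|7817)
  = (598|7817)    [8415 ≡ 598 mod 7817]
  = (299|7817)    [7817 ≡ 1 mod 8 ⇒ (2|7817) = +1]
  = (7817|299)    [QR: 7817 ≡ 1 mod 4, sign kept]
  = (43|299)    [7817 ≡ 43 mod 299]
  = -(299|43)    [QR: both ≡ 3 mod 4, sign flips]
  = -(41|43)    [299 ≡ 41 mod 43]
  = -(43|41)    [QR: 41 ≡ 1 mod 4, sign kept]
  = -(2|41)    [43 ≡ 2 mod 41]
  = -(1|41)    [41 ≡ 1 mod 8 ⇒ (2|41) = +1]
  = -1    [(1|41) = 1]
(8415|7817) = -1, and 7817 is prime, so 8415 is not a quadratic residue mod 7817.

no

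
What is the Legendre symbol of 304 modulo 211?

Reduce the numerator: 304 ≡ 93 (mod 211), so (304 / 211) = (93 / 211).
93 ≡ 1 (mod 4), so quadratic reciprocity gives (93 / 211) = (211 / 93). Reduce: 211 ≡ 25 (mod 93). Now have (25 / 93).
25 ≡ 1 (mod 4), so quadratic reciprocity gives (25 / 93) = (93 / 25). Reduce: 93 ≡ 18 (mod 25). Now have (18 / 25).
Factor out 2: 18 = 2·9. Since 25 ≡ 1 (mod 8), (2 / 25) = +1. Now have (9 / 25).
9 ≡ 1 (mod 4), so quadratic reciprocity gives (9 / 25) = (25 / 9). Reduce: 25 ≡ 7 (mod 9). Now have (7 / 9).
9 ≡ 1 (mod 4), so quadratic reciprocity gives (7 / 9) = (9 / 7). Reduce: 9 ≡ 2 (mod 7). Now have (2 / 7).
Factor out 2: 2 = 2. Since 7 ≡ 7 (mod 8), (2 / 7) = +1. Now have (1 / 7).
(1 / 7) = 1. Collecting the sign factors: 1.

1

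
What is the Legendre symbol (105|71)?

-1

Reduce the numerator: 105 ≡ 34 (mod 71), so (105|71) = (34|71).
Factor out 2: 34 = 2·17. Since 71 ≡ 7 (mod 8), (2|71) = +1. Now have (17|71).
17 ≡ 1 (mod 4), so quadratic reciprocity gives (17|71) = (71|17). Reduce: 71 ≡ 3 (mod 17). Now have (3|17).
17 ≡ 1 (mod 4), so quadratic reciprocity gives (3|17) = (17|3). Reduce: 17 ≡ 2 (mod 3). Now have (2|3).
Factor out 2: 2 = 2. Since 3 ≡ 3 (mod 8), (2|3) = -1. Now have -(1|3).
(1|3) = 1. Collecting the sign factors: -1.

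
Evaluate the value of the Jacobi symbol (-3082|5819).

Reduce the numerator: -3082 ≡ 2737 (mod 5819), so (-3082|5819) = (2737|5819).
2737 ≡ 1 (mod 4), so quadratic reciprocity gives (2737|5819) = (5819|2737). Reduce: 5819 ≡ 345 (mod 2737). Now have (345|2737).
345 ≡ 1 (mod 4), so quadratic reciprocity gives (345|2737) = (2737|345). Reduce: 2737 ≡ 322 (mod 345). Now have (322|345).
Factor out 2: 322 = 2·161. Since 345 ≡ 1 (mod 8), (2|345) = +1. Now have (161|345).
161 ≡ 1 (mod 4), so quadratic reciprocity gives (161|345) = (345|161). Reduce: 345 ≡ 23 (mod 161). Now have (23|161).
161 ≡ 1 (mod 4), so quadratic reciprocity gives (23|161) = (161|23). Reduce: 161 ≡ 0 (mod 23). Now have (0|23).
The numerator is now 0 with denominator 23 > 1: the symbol is 0.

0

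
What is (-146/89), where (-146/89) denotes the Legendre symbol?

1

(-146/89)
  = (146/89)    [89 ≡ 1 mod 4 ⇒ (-1/89) = +1]
  = (57/89)    [146 ≡ 57 mod 89]
  = (89/57)    [QR: 57 ≡ 1 mod 4, sign kept]
  = (32/57)    [89 ≡ 32 mod 57]
  = (1/57)    [57 ≡ 1 mod 8 ⇒ (2/57)^5 = +1]
  = 1    [(1/57) = 1]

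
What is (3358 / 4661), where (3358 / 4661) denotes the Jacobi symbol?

Factor out 2: 3358 = 2·1679. Since 4661 ≡ 5 (mod 8), (2 / 4661) = -1. Now have -(1679 / 4661).
4661 ≡ 1 (mod 4), so quadratic reciprocity gives (1679 / 4661) = (4661 / 1679). Reduce: 4661 ≡ 1303 (mod 1679). Now have -(1303 / 1679).
Both 1303 ≡ 3 and 1679 ≡ 3 (mod 4), so reciprocity gives (1303 / 1679) = -(1679 / 1303). Reduce: 1679 ≡ 376 (mod 1303). Now have (376 / 1303).
Factor out 2: 376 = 2^3·47. Since 1303 ≡ 7 (mod 8), (2 / 1303) = +1, and (2 / 1303)^3 = +1. Now have (47 / 1303).
Both 47 ≡ 3 and 1303 ≡ 3 (mod 4), so reciprocity gives (47 / 1303) = -(1303 / 47). Reduce: 1303 ≡ 34 (mod 47). Now have -(34 / 47).
Factor out 2: 34 = 2·17. Since 47 ≡ 7 (mod 8), (2 / 47) = +1. Now have -(17 / 47).
17 ≡ 1 (mod 4), so quadratic reciprocity gives (17 / 47) = (47 / 17). Reduce: 47 ≡ 13 (mod 17). Now have -(13 / 17).
13 ≡ 1 (mod 4), so quadratic reciprocity gives (13 / 17) = (17 / 13). Reduce: 17 ≡ 4 (mod 13). Now have -(4 / 13).
Factor out 2: 4 = 2^2. Since 13 ≡ 5 (mod 8), (2 / 13) = -1, and (2 / 13)^2 = +1. Now have -(1 / 13).
(1 / 13) = 1. Collecting the sign factors: -1.

-1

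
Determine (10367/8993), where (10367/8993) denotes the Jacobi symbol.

-1

Reduce the numerator: 10367 ≡ 1374 (mod 8993), so (10367/8993) = (1374/8993).
Factor out 2: 1374 = 2·687. Since 8993 ≡ 1 (mod 8), (2/8993) = +1. Now have (687/8993).
8993 ≡ 1 (mod 4), so quadratic reciprocity gives (687/8993) = (8993/687). Reduce: 8993 ≡ 62 (mod 687). Now have (62/687).
Factor out 2: 62 = 2·31. Since 687 ≡ 7 (mod 8), (2/687) = +1. Now have (31/687).
Both 31 ≡ 3 and 687 ≡ 3 (mod 4), so reciprocity gives (31/687) = -(687/31). Reduce: 687 ≡ 5 (mod 31). Now have -(5/31).
5 ≡ 1 (mod 4), so quadratic reciprocity gives (5/31) = (31/5). Reduce: 31 ≡ 1 (mod 5). Now have -(1/5).
(1/5) = 1. Collecting the sign factors: -1.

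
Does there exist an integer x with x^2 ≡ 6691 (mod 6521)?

(6691/6521)
  = (170/6521)    [6691 ≡ 170 mod 6521]
  = (85/6521)    [6521 ≡ 1 mod 8 ⇒ (2/6521) = +1]
  = (6521/85)    [QR: 85 ≡ 1 mod 4, sign kept]
  = (61/85)    [6521 ≡ 61 mod 85]
  = (85/61)    [QR: 61 ≡ 1 mod 4, sign kept]
  = (24/61)    [85 ≡ 24 mod 61]
  = -(3/61)    [61 ≡ 5 mod 8 ⇒ (2/61)^3 = -1]
  = -(61/3)    [QR: 61 ≡ 1 mod 4, sign kept]
  = -(1/3)    [61 ≡ 1 mod 3]
  = -1    [(1/3) = 1]
(6691/6521) = -1, and 6521 is prime, so 6691 is not a quadratic residue mod 6521.

no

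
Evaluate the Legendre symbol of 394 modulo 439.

-1

(394|439)
  = (197|439)    [439 ≡ 7 mod 8 ⇒ (2|439) = +1]
  = (439|197)    [QR: 197 ≡ 1 mod 4, sign kept]
  = (45|197)    [439 ≡ 45 mod 197]
  = (197|45)    [QR: 45 ≡ 1 mod 4, sign kept]
  = (17|45)    [197 ≡ 17 mod 45]
  = (45|17)    [QR: 17 ≡ 1 mod 4, sign kept]
  = (11|17)    [45 ≡ 11 mod 17]
  = (17|11)    [QR: 17 ≡ 1 mod 4, sign kept]
  = (6|11)    [17 ≡ 6 mod 11]
  = -(3|11)    [11 ≡ 3 mod 8 ⇒ (2|11) = -1]
  = (11|3)    [QR: both ≡ 3 mod 4, sign flips]
  = (2|3)    [11 ≡ 2 mod 3]
  = -(1|3)    [3 ≡ 3 mod 8 ⇒ (2|3) = -1]
  = -1    [(1|3) = 1]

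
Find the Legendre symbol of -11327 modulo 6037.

(-11327/6037)
  = (747/6037)    [-11327 ≡ 747 mod 6037]
  = (6037/747)    [QR: 6037 ≡ 1 mod 4, sign kept]
  = (61/747)    [6037 ≡ 61 mod 747]
  = (747/61)    [QR: 61 ≡ 1 mod 4, sign kept]
  = (15/61)    [747 ≡ 15 mod 61]
  = (61/15)    [QR: 61 ≡ 1 mod 4, sign kept]
  = (1/15)    [61 ≡ 1 mod 15]
  = 1    [(1/15) = 1]

1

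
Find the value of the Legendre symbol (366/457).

-1

Factor out 2: 366 = 2·183. Since 457 ≡ 1 (mod 8), (2/457) = +1. Now have (183/457).
457 ≡ 1 (mod 4), so quadratic reciprocity gives (183/457) = (457/183). Reduce: 457 ≡ 91 (mod 183). Now have (91/183).
Both 91 ≡ 3 and 183 ≡ 3 (mod 4), so reciprocity gives (91/183) = -(183/91). Reduce: 183 ≡ 1 (mod 91). Now have -(1/91).
(1/91) = 1. Collecting the sign factors: -1.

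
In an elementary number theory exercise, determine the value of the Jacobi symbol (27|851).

1

(27|851)
  = -(851|27)    [QR: both ≡ 3 mod 4, sign flips]
  = -(14|27)    [851 ≡ 14 mod 27]
  = (7|27)    [27 ≡ 3 mod 8 ⇒ (2|27) = -1]
  = -(27|7)    [QR: both ≡ 3 mod 4, sign flips]
  = -(6|7)    [27 ≡ 6 mod 7]
  = -(3|7)    [7 ≡ 7 mod 8 ⇒ (2|7) = +1]
  = (7|3)    [QR: both ≡ 3 mod 4, sign flips]
  = (1|3)    [7 ≡ 1 mod 3]
  = 1    [(1|3) = 1]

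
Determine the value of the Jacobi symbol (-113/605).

Pull out -1: (-113/605) = (-1/605)·(113/605). Since 605 ≡ 1 (mod 4), (-1/605) = +1. Now have (113/605).
113 ≡ 1 (mod 4), so quadratic reciprocity gives (113/605) = (605/113). Reduce: 605 ≡ 40 (mod 113). Now have (40/113).
Factor out 2: 40 = 2^3·5. Since 113 ≡ 1 (mod 8), (2/113) = +1, and (2/113)^3 = +1. Now have (5/113).
5 ≡ 1 (mod 4), so quadratic reciprocity gives (5/113) = (113/5). Reduce: 113 ≡ 3 (mod 5). Now have (3/5).
5 ≡ 1 (mod 4), so quadratic reciprocity gives (3/5) = (5/3). Reduce: 5 ≡ 2 (mod 3). Now have (2/3).
Factor out 2: 2 = 2. Since 3 ≡ 3 (mod 8), (2/3) = -1. Now have -(1/3).
(1/3) = 1. Collecting the sign factors: -1.

-1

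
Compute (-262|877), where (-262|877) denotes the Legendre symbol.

(-262|877)
  = (262|877)    [877 ≡ 1 mod 4 ⇒ (-1|877) = +1]
  = -(131|877)    [877 ≡ 5 mod 8 ⇒ (2|877) = -1]
  = -(877|131)    [QR: 877 ≡ 1 mod 4, sign kept]
  = -(91|131)    [877 ≡ 91 mod 131]
  = (131|91)    [QR: both ≡ 3 mod 4, sign flips]
  = (40|91)    [131 ≡ 40 mod 91]
  = -(5|91)    [91 ≡ 3 mod 8 ⇒ (2|91)^3 = -1]
  = -(91|5)    [QR: 5 ≡ 1 mod 4, sign kept]
  = -(1|5)    [91 ≡ 1 mod 5]
  = -1    [(1|5) = 1]

-1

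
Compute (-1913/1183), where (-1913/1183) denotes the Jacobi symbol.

-1

Pull out -1: (-1913/1183) = (-1/1183)·(1913/1183). Since 1183 ≡ 3 (mod 4), (-1/1183) = -1. Now have -(1913/1183).
Reduce the numerator: 1913 ≡ 730 (mod 1183), so (1913/1183) = (730/1183).
Factor out 2: 730 = 2·365. Since 1183 ≡ 7 (mod 8), (2/1183) = +1. Now have -(365/1183).
365 ≡ 1 (mod 4), so quadratic reciprocity gives (365/1183) = (1183/365). Reduce: 1183 ≡ 88 (mod 365). Now have -(88/365).
Factor out 2: 88 = 2^3·11. Since 365 ≡ 5 (mod 8), (2/365) = -1, and (2/365)^3 = -1. Now have (11/365).
365 ≡ 1 (mod 4), so quadratic reciprocity gives (11/365) = (365/11). Reduce: 365 ≡ 2 (mod 11). Now have (2/11).
Factor out 2: 2 = 2. Since 11 ≡ 3 (mod 8), (2/11) = -1. Now have -(1/11).
(1/11) = 1. Collecting the sign factors: -1.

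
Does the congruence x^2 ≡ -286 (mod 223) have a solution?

no

Pull out -1: (-286/223) = (-1/223)·(286/223). Since 223 ≡ 3 (mod 4), (-1/223) = -1. Now have -(286/223).
Reduce the numerator: 286 ≡ 63 (mod 223), so (286/223) = (63/223).
Both 63 ≡ 3 and 223 ≡ 3 (mod 4), so reciprocity gives (63/223) = -(223/63). Reduce: 223 ≡ 34 (mod 63). Now have (34/63).
Factor out 2: 34 = 2·17. Since 63 ≡ 7 (mod 8), (2/63) = +1. Now have (17/63).
17 ≡ 1 (mod 4), so quadratic reciprocity gives (17/63) = (63/17). Reduce: 63 ≡ 12 (mod 17). Now have (12/17).
Factor out 2: 12 = 2^2·3. Since 17 ≡ 1 (mod 8), (2/17) = +1, and (2/17)^2 = +1. Now have (3/17).
17 ≡ 1 (mod 4), so quadratic reciprocity gives (3/17) = (17/3). Reduce: 17 ≡ 2 (mod 3). Now have (2/3).
Factor out 2: 2 = 2. Since 3 ≡ 3 (mod 8), (2/3) = -1. Now have -(1/3).
(1/3) = 1. Collecting the sign factors: -1.
The Legendre symbol is -1, so x^2 ≡ -286 (mod 223) has no solution.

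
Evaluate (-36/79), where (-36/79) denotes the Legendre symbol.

Pull out -1: (-36/79) = (-1/79)·(36/79). Since 79 ≡ 3 (mod 4), (-1/79) = -1. Now have -(36/79).
Factor out 2: 36 = 2^2·9. Since 79 ≡ 7 (mod 8), (2/79) = +1, and (2/79)^2 = +1. Now have -(9/79).
9 ≡ 1 (mod 4), so quadratic reciprocity gives (9/79) = (79/9). Reduce: 79 ≡ 7 (mod 9). Now have -(7/9).
9 ≡ 1 (mod 4), so quadratic reciprocity gives (7/9) = (9/7). Reduce: 9 ≡ 2 (mod 7). Now have -(2/7).
Factor out 2: 2 = 2. Since 7 ≡ 7 (mod 8), (2/7) = +1. Now have -(1/7).
(1/7) = 1. Collecting the sign factors: -1.

-1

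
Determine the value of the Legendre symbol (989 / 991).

-1

989 ≡ 1 (mod 4), so quadratic reciprocity gives (989 / 991) = (991 / 989). Reduce: 991 ≡ 2 (mod 989). Now have (2 / 989).
Factor out 2: 2 = 2. Since 989 ≡ 5 (mod 8), (2 / 989) = -1. Now have -(1 / 989).
(1 / 989) = 1. Collecting the sign factors: -1.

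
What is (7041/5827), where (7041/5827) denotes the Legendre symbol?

(7041/5827)
  = (1214/5827)    [7041 ≡ 1214 mod 5827]
  = -(607/5827)    [5827 ≡ 3 mod 8 ⇒ (2/5827) = -1]
  = (5827/607)    [QR: both ≡ 3 mod 4, sign flips]
  = (364/607)    [5827 ≡ 364 mod 607]
  = (91/607)    [607 ≡ 7 mod 8 ⇒ (2/607)^2 = +1]
  = -(607/91)    [QR: both ≡ 3 mod 4, sign flips]
  = -(61/91)    [607 ≡ 61 mod 91]
  = -(91/61)    [QR: 61 ≡ 1 mod 4, sign kept]
  = -(30/61)    [91 ≡ 30 mod 61]
  = (15/61)    [61 ≡ 5 mod 8 ⇒ (2/61) = -1]
  = (61/15)    [QR: 61 ≡ 1 mod 4, sign kept]
  = (1/15)    [61 ≡ 1 mod 15]
  = 1    [(1/15) = 1]

1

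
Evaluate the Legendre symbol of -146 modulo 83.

(-146 / 83)
  = (20 / 83)    [-146 ≡ 20 mod 83]
  = (5 / 83)    [83 ≡ 3 mod 8 ⇒ (2 / 83)^2 = +1]
  = (83 / 5)    [QR: 5 ≡ 1 mod 4, sign kept]
  = (3 / 5)    [83 ≡ 3 mod 5]
  = (5 / 3)    [QR: 5 ≡ 1 mod 4, sign kept]
  = (2 / 3)    [5 ≡ 2 mod 3]
  = -(1 / 3)    [3 ≡ 3 mod 8 ⇒ (2 / 3) = -1]
  = -1    [(1 / 3) = 1]

-1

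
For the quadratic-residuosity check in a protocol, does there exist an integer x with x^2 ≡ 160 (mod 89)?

Reduce the numerator: 160 ≡ 71 (mod 89), so (160/89) = (71/89).
89 ≡ 1 (mod 4), so quadratic reciprocity gives (71/89) = (89/71). Reduce: 89 ≡ 18 (mod 71). Now have (18/71).
Factor out 2: 18 = 2·9. Since 71 ≡ 7 (mod 8), (2/71) = +1. Now have (9/71).
9 ≡ 1 (mod 4), so quadratic reciprocity gives (9/71) = (71/9). Reduce: 71 ≡ 8 (mod 9). Now have (8/9).
Factor out 2: 8 = 2^3. Since 9 ≡ 1 (mod 8), (2/9) = +1, and (2/9)^3 = +1. Now have (1/9).
(1/9) = 1. Collecting the sign factors: 1.
(160/89) = 1, and 89 is prime, so 160 is a quadratic residue mod 89.

yes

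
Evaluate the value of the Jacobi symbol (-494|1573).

0

(-494|1573)
  = (494|1573)    [1573 ≡ 1 mod 4 ⇒ (-1|1573) = +1]
  = -(247|1573)    [1573 ≡ 5 mod 8 ⇒ (2|1573) = -1]
  = -(1573|247)    [QR: 1573 ≡ 1 mod 4, sign kept]
  = -(91|247)    [1573 ≡ 91 mod 247]
  = (247|91)    [QR: both ≡ 3 mod 4, sign flips]
  = (65|91)    [247 ≡ 65 mod 91]
  = (91|65)    [QR: 65 ≡ 1 mod 4, sign kept]
  = (26|65)    [91 ≡ 26 mod 65]
  = (13|65)    [65 ≡ 1 mod 8 ⇒ (2|65) = +1]
  = (65|13)    [QR: 13 ≡ 1 mod 4, sign kept]
  = (0|13)    [65 ≡ 0 mod 13]
  = 0    [numerator 0, gcd > 1]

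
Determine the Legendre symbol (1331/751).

Reduce the numerator: 1331 ≡ 580 (mod 751), so (1331/751) = (580/751).
Factor out 2: 580 = 2^2·145. Since 751 ≡ 7 (mod 8), (2/751) = +1, and (2/751)^2 = +1. Now have (145/751).
145 ≡ 1 (mod 4), so quadratic reciprocity gives (145/751) = (751/145). Reduce: 751 ≡ 26 (mod 145). Now have (26/145).
Factor out 2: 26 = 2·13. Since 145 ≡ 1 (mod 8), (2/145) = +1. Now have (13/145).
13 ≡ 1 (mod 4), so quadratic reciprocity gives (13/145) = (145/13). Reduce: 145 ≡ 2 (mod 13). Now have (2/13).
Factor out 2: 2 = 2. Since 13 ≡ 5 (mod 8), (2/13) = -1. Now have -(1/13).
(1/13) = 1. Collecting the sign factors: -1.

-1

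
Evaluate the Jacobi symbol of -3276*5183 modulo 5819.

1

By multiplicativity, (-3276·5183|5819) = (-3276|5819)·(5183|5819).
First factor (-3276|5819):
(-3276|5819)
  = -(3276|5819)    [5819 ≡ 3 mod 4 ⇒ (-1|5819) = -1]
  = -(819|5819)    [5819 ≡ 3 mod 8 ⇒ (2|5819)^2 = +1]
  = (5819|819)    [QR: both ≡ 3 mod 4, sign flips]
  = (86|819)    [5819 ≡ 86 mod 819]
  = -(43|819)    [819 ≡ 3 mod 8 ⇒ (2|819) = -1]
  = (819|43)    [QR: both ≡ 3 mod 4, sign flips]
  = (2|43)    [819 ≡ 2 mod 43]
  = -(1|43)    [43 ≡ 3 mod 8 ⇒ (2|43) = -1]
  = -1    [(1|43) = 1]
Second factor (5183|5819):
(5183|5819)
  = -(5819|5183)    [QR: both ≡ 3 mod 4, sign flips]
  = -(636|5183)    [5819 ≡ 636 mod 5183]
  = -(159|5183)    [5183 ≡ 7 mod 8 ⇒ (2|5183)^2 = +1]
  = (5183|159)    [QR: both ≡ 3 mod 4, sign flips]
  = (95|159)    [5183 ≡ 95 mod 159]
  = -(159|95)    [QR: both ≡ 3 mod 4, sign flips]
  = -(64|95)    [159 ≡ 64 mod 95]
  = -(1|95)    [95 ≡ 7 mod 8 ⇒ (2|95)^6 = +1]
  = -1    [(1|95) = 1]
Product: (-1)·(-1) = 1.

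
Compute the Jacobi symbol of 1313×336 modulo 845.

0

By multiplicativity, (1313·336/845) = (1313/845)·(336/845).
First factor (1313/845):
Reduce the numerator: 1313 ≡ 468 (mod 845), so (1313/845) = (468/845).
Factor out 2: 468 = 2^2·117. Since 845 ≡ 5 (mod 8), (2/845) = -1, and (2/845)^2 = +1. Now have (117/845).
117 ≡ 1 (mod 4), so quadratic reciprocity gives (117/845) = (845/117). Reduce: 845 ≡ 26 (mod 117). Now have (26/117).
Factor out 2: 26 = 2·13. Since 117 ≡ 5 (mod 8), (2/117) = -1. Now have -(13/117).
13 ≡ 1 (mod 4), so quadratic reciprocity gives (13/117) = (117/13). Reduce: 117 ≡ 0 (mod 13). Now have -(0/13).
The numerator is now 0 with denominator 13 > 1: the symbol is 0.
Second factor (336/845):
Factor out 2: 336 = 2^4·21. Since 845 ≡ 5 (mod 8), (2/845) = -1, and (2/845)^4 = +1. Now have (21/845).
21 ≡ 1 (mod 4), so quadratic reciprocity gives (21/845) = (845/21). Reduce: 845 ≡ 5 (mod 21). Now have (5/21).
5 ≡ 1 (mod 4), so quadratic reciprocity gives (5/21) = (21/5). Reduce: 21 ≡ 1 (mod 5). Now have (1/5).
(1/5) = 1. Collecting the sign factors: 1.
Product: (0)·(1) = 0.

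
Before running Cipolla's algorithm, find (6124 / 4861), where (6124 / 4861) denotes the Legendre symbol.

(6124 / 4861)
  = (1263 / 4861)    [6124 ≡ 1263 mod 4861]
  = (4861 / 1263)    [QR: 4861 ≡ 1 mod 4, sign kept]
  = (1072 / 1263)    [4861 ≡ 1072 mod 1263]
  = (67 / 1263)    [1263 ≡ 7 mod 8 ⇒ (2 / 1263)^4 = +1]
  = -(1263 / 67)    [QR: both ≡ 3 mod 4, sign flips]
  = -(57 / 67)    [1263 ≡ 57 mod 67]
  = -(67 / 57)    [QR: 57 ≡ 1 mod 4, sign kept]
  = -(10 / 57)    [67 ≡ 10 mod 57]
  = -(5 / 57)    [57 ≡ 1 mod 8 ⇒ (2 / 57) = +1]
  = -(57 / 5)    [QR: 5 ≡ 1 mod 4, sign kept]
  = -(2 / 5)    [57 ≡ 2 mod 5]
  = (1 / 5)    [5 ≡ 5 mod 8 ⇒ (2 / 5) = -1]
  = 1    [(1 / 5) = 1]

1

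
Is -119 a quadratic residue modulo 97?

yes

(-119/97)
  = (75/97)    [-119 ≡ 75 mod 97]
  = (97/75)    [QR: 97 ≡ 1 mod 4, sign kept]
  = (22/75)    [97 ≡ 22 mod 75]
  = -(11/75)    [75 ≡ 3 mod 8 ⇒ (2/75) = -1]
  = (75/11)    [QR: both ≡ 3 mod 4, sign flips]
  = (9/11)    [75 ≡ 9 mod 11]
  = (11/9)    [QR: 9 ≡ 1 mod 4, sign kept]
  = (2/9)    [11 ≡ 2 mod 9]
  = (1/9)    [9 ≡ 1 mod 8 ⇒ (2/9) = +1]
  = 1    [(1/9) = 1]
The Legendre symbol is 1, so x^2 ≡ -119 (mod 97) has solution.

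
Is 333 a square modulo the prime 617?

yes

(333/617)
  = (617/333)    [QR: 333 ≡ 1 mod 4, sign kept]
  = (284/333)    [617 ≡ 284 mod 333]
  = (71/333)    [333 ≡ 5 mod 8 ⇒ (2/333)^2 = +1]
  = (333/71)    [QR: 333 ≡ 1 mod 4, sign kept]
  = (49/71)    [333 ≡ 49 mod 71]
  = (71/49)    [QR: 49 ≡ 1 mod 4, sign kept]
  = (22/49)    [71 ≡ 22 mod 49]
  = (11/49)    [49 ≡ 1 mod 8 ⇒ (2/49) = +1]
  = (49/11)    [QR: 49 ≡ 1 mod 4, sign kept]
  = (5/11)    [49 ≡ 5 mod 11]
  = (11/5)    [QR: 5 ≡ 1 mod 4, sign kept]
  = (1/5)    [11 ≡ 1 mod 5]
  = 1    [(1/5) = 1]
The Legendre symbol is 1, so x^2 ≡ 333 (mod 617) has solution.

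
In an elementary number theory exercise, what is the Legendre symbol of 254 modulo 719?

-1

(254|719)
  = (127|719)    [719 ≡ 7 mod 8 ⇒ (2|719) = +1]
  = -(719|127)    [QR: both ≡ 3 mod 4, sign flips]
  = -(84|127)    [719 ≡ 84 mod 127]
  = -(21|127)    [127 ≡ 7 mod 8 ⇒ (2|127)^2 = +1]
  = -(127|21)    [QR: 21 ≡ 1 mod 4, sign kept]
  = -(1|21)    [127 ≡ 1 mod 21]
  = -1    [(1|21) = 1]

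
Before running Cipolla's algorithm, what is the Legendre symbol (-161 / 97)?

1

Pull out -1: (-161 / 97) = (-1 / 97)·(161 / 97). Since 97 ≡ 1 (mod 4), (-1 / 97) = +1. Now have (161 / 97).
Reduce the numerator: 161 ≡ 64 (mod 97), so (161 / 97) = (64 / 97).
Factor out 2: 64 = 2^6. Since 97 ≡ 1 (mod 8), (2 / 97) = +1, and (2 / 97)^6 = +1. Now have (1 / 97).
(1 / 97) = 1. Collecting the sign factors: 1.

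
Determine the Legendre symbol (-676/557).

1

Pull out -1: (-676/557) = (-1/557)·(676/557). Since 557 ≡ 1 (mod 4), (-1/557) = +1. Now have (676/557).
Reduce the numerator: 676 ≡ 119 (mod 557), so (676/557) = (119/557).
557 ≡ 1 (mod 4), so quadratic reciprocity gives (119/557) = (557/119). Reduce: 557 ≡ 81 (mod 119). Now have (81/119).
81 ≡ 1 (mod 4), so quadratic reciprocity gives (81/119) = (119/81). Reduce: 119 ≡ 38 (mod 81). Now have (38/81).
Factor out 2: 38 = 2·19. Since 81 ≡ 1 (mod 8), (2/81) = +1. Now have (19/81).
81 ≡ 1 (mod 4), so quadratic reciprocity gives (19/81) = (81/19). Reduce: 81 ≡ 5 (mod 19). Now have (5/19).
5 ≡ 1 (mod 4), so quadratic reciprocity gives (5/19) = (19/5). Reduce: 19 ≡ 4 (mod 5). Now have (4/5).
Factor out 2: 4 = 2^2. Since 5 ≡ 5 (mod 8), (2/5) = -1, and (2/5)^2 = +1. Now have (1/5).
(1/5) = 1. Collecting the sign factors: 1.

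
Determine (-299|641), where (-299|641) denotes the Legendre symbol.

Reduce the numerator: -299 ≡ 342 (mod 641), so (-299|641) = (342|641).
Factor out 2: 342 = 2·171. Since 641 ≡ 1 (mod 8), (2|641) = +1. Now have (171|641).
641 ≡ 1 (mod 4), so quadratic reciprocity gives (171|641) = (641|171). Reduce: 641 ≡ 128 (mod 171). Now have (128|171).
Factor out 2: 128 = 2^7. Since 171 ≡ 3 (mod 8), (2|171) = -1, and (2|171)^7 = -1. Now have -(1|171).
(1|171) = 1. Collecting the sign factors: -1.

-1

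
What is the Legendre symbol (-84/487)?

-1

(-84/487)
  = (403/487)    [-84 ≡ 403 mod 487]
  = -(487/403)    [QR: both ≡ 3 mod 4, sign flips]
  = -(84/403)    [487 ≡ 84 mod 403]
  = -(21/403)    [403 ≡ 3 mod 8 ⇒ (2/403)^2 = +1]
  = -(403/21)    [QR: 21 ≡ 1 mod 4, sign kept]
  = -(4/21)    [403 ≡ 4 mod 21]
  = -(1/21)    [21 ≡ 5 mod 8 ⇒ (2/21)^2 = +1]
  = -1    [(1/21) = 1]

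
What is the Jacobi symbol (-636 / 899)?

1

(-636 / 899)
  = (263 / 899)    [-636 ≡ 263 mod 899]
  = -(899 / 263)    [QR: both ≡ 3 mod 4, sign flips]
  = -(110 / 263)    [899 ≡ 110 mod 263]
  = -(55 / 263)    [263 ≡ 7 mod 8 ⇒ (2 / 263) = +1]
  = (263 / 55)    [QR: both ≡ 3 mod 4, sign flips]
  = (43 / 55)    [263 ≡ 43 mod 55]
  = -(55 / 43)    [QR: both ≡ 3 mod 4, sign flips]
  = -(12 / 43)    [55 ≡ 12 mod 43]
  = -(3 / 43)    [43 ≡ 3 mod 8 ⇒ (2 / 43)^2 = +1]
  = (43 / 3)    [QR: both ≡ 3 mod 4, sign flips]
  = (1 / 3)    [43 ≡ 1 mod 3]
  = 1    [(1 / 3) = 1]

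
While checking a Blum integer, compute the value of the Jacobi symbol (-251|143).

Reduce the numerator: -251 ≡ 35 (mod 143), so (-251|143) = (35|143).
Both 35 ≡ 3 and 143 ≡ 3 (mod 4), so reciprocity gives (35|143) = -(143|35). Reduce: 143 ≡ 3 (mod 35). Now have -(3|35).
Both 3 ≡ 3 and 35 ≡ 3 (mod 4), so reciprocity gives (3|35) = -(35|3). Reduce: 35 ≡ 2 (mod 3). Now have (2|3).
Factor out 2: 2 = 2. Since 3 ≡ 3 (mod 8), (2|3) = -1. Now have -(1|3).
(1|3) = 1. Collecting the sign factors: -1.

-1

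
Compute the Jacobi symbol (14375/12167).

Reduce the numerator: 14375 ≡ 2208 (mod 12167), so (14375/12167) = (2208/12167).
Factor out 2: 2208 = 2^5·69. Since 12167 ≡ 7 (mod 8), (2/12167) = +1, and (2/12167)^5 = +1. Now have (69/12167).
69 ≡ 1 (mod 4), so quadratic reciprocity gives (69/12167) = (12167/69). Reduce: 12167 ≡ 23 (mod 69). Now have (23/69).
69 ≡ 1 (mod 4), so quadratic reciprocity gives (23/69) = (69/23). Reduce: 69 ≡ 0 (mod 23). Now have (0/23).
The numerator is now 0 with denominator 23 > 1: the symbol is 0.

0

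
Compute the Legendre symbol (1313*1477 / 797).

-1

By multiplicativity, (1313·1477 / 797) = (1313 / 797)·(1477 / 797).
First factor (1313 / 797):
(1313 / 797)
  = (516 / 797)    [1313 ≡ 516 mod 797]
  = (129 / 797)    [797 ≡ 5 mod 8 ⇒ (2 / 797)^2 = +1]
  = (797 / 129)    [QR: 129 ≡ 1 mod 4, sign kept]
  = (23 / 129)    [797 ≡ 23 mod 129]
  = (129 / 23)    [QR: 129 ≡ 1 mod 4, sign kept]
  = (14 / 23)    [129 ≡ 14 mod 23]
  = (7 / 23)    [23 ≡ 7 mod 8 ⇒ (2 / 23) = +1]
  = -(23 / 7)    [QR: both ≡ 3 mod 4, sign flips]
  = -(2 / 7)    [23 ≡ 2 mod 7]
  = -(1 / 7)    [7 ≡ 7 mod 8 ⇒ (2 / 7) = +1]
  = -1    [(1 / 7) = 1]
Second factor (1477 / 797):
(1477 / 797)
  = (680 / 797)    [1477 ≡ 680 mod 797]
  = -(85 / 797)    [797 ≡ 5 mod 8 ⇒ (2 / 797)^3 = -1]
  = -(797 / 85)    [QR: 85 ≡ 1 mod 4, sign kept]
  = -(32 / 85)    [797 ≡ 32 mod 85]
  = (1 / 85)    [85 ≡ 5 mod 8 ⇒ (2 / 85)^5 = -1]
  = 1    [(1 / 85) = 1]
Product: (-1)·(1) = -1.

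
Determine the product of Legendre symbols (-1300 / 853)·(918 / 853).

-1

By multiplicativity, (-1300·918 / 853) = (-1300 / 853)·(918 / 853).
First factor (-1300 / 853):
(-1300 / 853)
  = (1300 / 853)    [853 ≡ 1 mod 4 ⇒ (-1 / 853) = +1]
  = (447 / 853)    [1300 ≡ 447 mod 853]
  = (853 / 447)    [QR: 853 ≡ 1 mod 4, sign kept]
  = (406 / 447)    [853 ≡ 406 mod 447]
  = (203 / 447)    [447 ≡ 7 mod 8 ⇒ (2 / 447) = +1]
  = -(447 / 203)    [QR: both ≡ 3 mod 4, sign flips]
  = -(41 / 203)    [447 ≡ 41 mod 203]
  = -(203 / 41)    [QR: 41 ≡ 1 mod 4, sign kept]
  = -(39 / 41)    [203 ≡ 39 mod 41]
  = -(41 / 39)    [QR: 41 ≡ 1 mod 4, sign kept]
  = -(2 / 39)    [41 ≡ 2 mod 39]
  = -(1 / 39)    [39 ≡ 7 mod 8 ⇒ (2 / 39) = +1]
  = -1    [(1 / 39) = 1]
Second factor (918 / 853):
(918 / 853)
  = (65 / 853)    [918 ≡ 65 mod 853]
  = (853 / 65)    [QR: 65 ≡ 1 mod 4, sign kept]
  = (8 / 65)    [853 ≡ 8 mod 65]
  = (1 / 65)    [65 ≡ 1 mod 8 ⇒ (2 / 65)^3 = +1]
  = 1    [(1 / 65) = 1]
Product: (-1)·(1) = -1.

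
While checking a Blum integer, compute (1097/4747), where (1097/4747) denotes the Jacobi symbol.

1

(1097/4747)
  = (4747/1097)    [QR: 1097 ≡ 1 mod 4, sign kept]
  = (359/1097)    [4747 ≡ 359 mod 1097]
  = (1097/359)    [QR: 1097 ≡ 1 mod 4, sign kept]
  = (20/359)    [1097 ≡ 20 mod 359]
  = (5/359)    [359 ≡ 7 mod 8 ⇒ (2/359)^2 = +1]
  = (359/5)    [QR: 5 ≡ 1 mod 4, sign kept]
  = (4/5)    [359 ≡ 4 mod 5]
  = (1/5)    [5 ≡ 5 mod 8 ⇒ (2/5)^2 = +1]
  = 1    [(1/5) = 1]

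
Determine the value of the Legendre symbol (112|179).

-1

(112|179)
  = (7|179)    [179 ≡ 3 mod 8 ⇒ (2|179)^4 = +1]
  = -(179|7)    [QR: both ≡ 3 mod 4, sign flips]
  = -(4|7)    [179 ≡ 4 mod 7]
  = -(1|7)    [7 ≡ 7 mod 8 ⇒ (2|7)^2 = +1]
  = -1    [(1|7) = 1]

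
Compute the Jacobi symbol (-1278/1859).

Pull out -1: (-1278/1859) = (-1/1859)·(1278/1859). Since 1859 ≡ 3 (mod 4), (-1/1859) = -1. Now have -(1278/1859).
Factor out 2: 1278 = 2·639. Since 1859 ≡ 3 (mod 8), (2/1859) = -1. Now have (639/1859).
Both 639 ≡ 3 and 1859 ≡ 3 (mod 4), so reciprocity gives (639/1859) = -(1859/639). Reduce: 1859 ≡ 581 (mod 639). Now have -(581/639).
581 ≡ 1 (mod 4), so quadratic reciprocity gives (581/639) = (639/581). Reduce: 639 ≡ 58 (mod 581). Now have -(58/581).
Factor out 2: 58 = 2·29. Since 581 ≡ 5 (mod 8), (2/581) = -1. Now have (29/581).
29 ≡ 1 (mod 4), so quadratic reciprocity gives (29/581) = (581/29). Reduce: 581 ≡ 1 (mod 29). Now have (1/29).
(1/29) = 1. Collecting the sign factors: 1.

1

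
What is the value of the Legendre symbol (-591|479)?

-1

Reduce the numerator: -591 ≡ 367 (mod 479), so (-591|479) = (367|479).
Both 367 ≡ 3 and 479 ≡ 3 (mod 4), so reciprocity gives (367|479) = -(479|367). Reduce: 479 ≡ 112 (mod 367). Now have -(112|367).
Factor out 2: 112 = 2^4·7. Since 367 ≡ 7 (mod 8), (2|367) = +1, and (2|367)^4 = +1. Now have -(7|367).
Both 7 ≡ 3 and 367 ≡ 3 (mod 4), so reciprocity gives (7|367) = -(367|7). Reduce: 367 ≡ 3 (mod 7). Now have (3|7).
Both 3 ≡ 3 and 7 ≡ 3 (mod 4), so reciprocity gives (3|7) = -(7|3). Reduce: 7 ≡ 1 (mod 3). Now have -(1|3).
(1|3) = 1. Collecting the sign factors: -1.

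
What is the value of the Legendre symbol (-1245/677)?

(-1245/677)
  = (109/677)    [-1245 ≡ 109 mod 677]
  = (677/109)    [QR: 109 ≡ 1 mod 4, sign kept]
  = (23/109)    [677 ≡ 23 mod 109]
  = (109/23)    [QR: 109 ≡ 1 mod 4, sign kept]
  = (17/23)    [109 ≡ 17 mod 23]
  = (23/17)    [QR: 17 ≡ 1 mod 4, sign kept]
  = (6/17)    [23 ≡ 6 mod 17]
  = (3/17)    [17 ≡ 1 mod 8 ⇒ (2/17) = +1]
  = (17/3)    [QR: 17 ≡ 1 mod 4, sign kept]
  = (2/3)    [17 ≡ 2 mod 3]
  = -(1/3)    [3 ≡ 3 mod 8 ⇒ (2/3) = -1]
  = -1    [(1/3) = 1]

-1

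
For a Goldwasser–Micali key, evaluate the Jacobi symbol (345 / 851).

345 ≡ 1 (mod 4), so quadratic reciprocity gives (345 / 851) = (851 / 345). Reduce: 851 ≡ 161 (mod 345). Now have (161 / 345).
161 ≡ 1 (mod 4), so quadratic reciprocity gives (161 / 345) = (345 / 161). Reduce: 345 ≡ 23 (mod 161). Now have (23 / 161).
161 ≡ 1 (mod 4), so quadratic reciprocity gives (23 / 161) = (161 / 23). Reduce: 161 ≡ 0 (mod 23). Now have (0 / 23).
The numerator is now 0 with denominator 23 > 1: the symbol is 0.

0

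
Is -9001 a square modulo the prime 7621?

yes

Reduce the numerator: -9001 ≡ 6241 (mod 7621), so (-9001|7621) = (6241|7621).
6241 ≡ 1 (mod 4), so quadratic reciprocity gives (6241|7621) = (7621|6241). Reduce: 7621 ≡ 1380 (mod 6241). Now have (1380|6241).
Factor out 2: 1380 = 2^2·345. Since 6241 ≡ 1 (mod 8), (2|6241) = +1, and (2|6241)^2 = +1. Now have (345|6241).
345 ≡ 1 (mod 4), so quadratic reciprocity gives (345|6241) = (6241|345). Reduce: 6241 ≡ 31 (mod 345). Now have (31|345).
345 ≡ 1 (mod 4), so quadratic reciprocity gives (31|345) = (345|31). Reduce: 345 ≡ 4 (mod 31). Now have (4|31).
Factor out 2: 4 = 2^2. Since 31 ≡ 7 (mod 8), (2|31) = +1, and (2|31)^2 = +1. Now have (1|31).
(1|31) = 1. Collecting the sign factors: 1.
(-9001|7621) = 1, and 7621 is prime, so -9001 is a quadratic residue mod 7621.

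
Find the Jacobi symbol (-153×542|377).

-1

By multiplicativity, (-153·542|377) = (-153|377)·(542|377).
First factor (-153|377):
Reduce the numerator: -153 ≡ 224 (mod 377), so (-153|377) = (224|377).
Factor out 2: 224 = 2^5·7. Since 377 ≡ 1 (mod 8), (2|377) = +1, and (2|377)^5 = +1. Now have (7|377).
377 ≡ 1 (mod 4), so quadratic reciprocity gives (7|377) = (377|7). Reduce: 377 ≡ 6 (mod 7). Now have (6|7).
Factor out 2: 6 = 2·3. Since 7 ≡ 7 (mod 8), (2|7) = +1. Now have (3|7).
Both 3 ≡ 3 and 7 ≡ 3 (mod 4), so reciprocity gives (3|7) = -(7|3). Reduce: 7 ≡ 1 (mod 3). Now have -(1|3).
(1|3) = 1. Collecting the sign factors: -1.
Second factor (542|377):
Reduce the numerator: 542 ≡ 165 (mod 377), so (542|377) = (165|377).
165 ≡ 1 (mod 4), so quadratic reciprocity gives (165|377) = (377|165). Reduce: 377 ≡ 47 (mod 165). Now have (47|165).
165 ≡ 1 (mod 4), so quadratic reciprocity gives (47|165) = (165|47). Reduce: 165 ≡ 24 (mod 47). Now have (24|47).
Factor out 2: 24 = 2^3·3. Since 47 ≡ 7 (mod 8), (2|47) = +1, and (2|47)^3 = +1. Now have (3|47).
Both 3 ≡ 3 and 47 ≡ 3 (mod 4), so reciprocity gives (3|47) = -(47|3). Reduce: 47 ≡ 2 (mod 3). Now have -(2|3).
Factor out 2: 2 = 2. Since 3 ≡ 3 (mod 8), (2|3) = -1. Now have (1|3).
(1|3) = 1. Collecting the sign factors: 1.
Product: (-1)·(1) = -1.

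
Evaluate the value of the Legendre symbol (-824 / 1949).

(-824 / 1949)
  = (1125 / 1949)    [-824 ≡ 1125 mod 1949]
  = (1949 / 1125)    [QR: 1125 ≡ 1 mod 4, sign kept]
  = (824 / 1125)    [1949 ≡ 824 mod 1125]
  = -(103 / 1125)    [1125 ≡ 5 mod 8 ⇒ (2 / 1125)^3 = -1]
  = -(1125 / 103)    [QR: 1125 ≡ 1 mod 4, sign kept]
  = -(95 / 103)    [1125 ≡ 95 mod 103]
  = (103 / 95)    [QR: both ≡ 3 mod 4, sign flips]
  = (8 / 95)    [103 ≡ 8 mod 95]
  = (1 / 95)    [95 ≡ 7 mod 8 ⇒ (2 / 95)^3 = +1]
  = 1    [(1 / 95) = 1]

1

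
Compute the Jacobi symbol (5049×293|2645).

-1

By multiplicativity, (5049·293|2645) = (5049|2645)·(293|2645).
First factor (5049|2645):
Reduce the numerator: 5049 ≡ 2404 (mod 2645), so (5049|2645) = (2404|2645).
Factor out 2: 2404 = 2^2·601. Since 2645 ≡ 5 (mod 8), (2|2645) = -1, and (2|2645)^2 = +1. Now have (601|2645).
601 ≡ 1 (mod 4), so quadratic reciprocity gives (601|2645) = (2645|601). Reduce: 2645 ≡ 241 (mod 601). Now have (241|601).
241 ≡ 1 (mod 4), so quadratic reciprocity gives (241|601) = (601|241). Reduce: 601 ≡ 119 (mod 241). Now have (119|241).
241 ≡ 1 (mod 4), so quadratic reciprocity gives (119|241) = (241|119). Reduce: 241 ≡ 3 (mod 119). Now have (3|119).
Both 3 ≡ 3 and 119 ≡ 3 (mod 4), so reciprocity gives (3|119) = -(119|3). Reduce: 119 ≡ 2 (mod 3). Now have -(2|3).
Factor out 2: 2 = 2. Since 3 ≡ 3 (mod 8), (2|3) = -1. Now have (1|3).
(1|3) = 1. Collecting the sign factors: 1.
Second factor (293|2645):
293 ≡ 1 (mod 4), so quadratic reciprocity gives (293|2645) = (2645|293). Reduce: 2645 ≡ 8 (mod 293). Now have (8|293).
Factor out 2: 8 = 2^3. Since 293 ≡ 5 (mod 8), (2|293) = -1, and (2|293)^3 = -1. Now have -(1|293).
(1|293) = 1. Collecting the sign factors: -1.
Product: (1)·(-1) = -1.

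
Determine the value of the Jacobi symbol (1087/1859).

(1087/1859)
  = -(1859/1087)    [QR: both ≡ 3 mod 4, sign flips]
  = -(772/1087)    [1859 ≡ 772 mod 1087]
  = -(193/1087)    [1087 ≡ 7 mod 8 ⇒ (2/1087)^2 = +1]
  = -(1087/193)    [QR: 193 ≡ 1 mod 4, sign kept]
  = -(122/193)    [1087 ≡ 122 mod 193]
  = -(61/193)    [193 ≡ 1 mod 8 ⇒ (2/193) = +1]
  = -(193/61)    [QR: 61 ≡ 1 mod 4, sign kept]
  = -(10/61)    [193 ≡ 10 mod 61]
  = (5/61)    [61 ≡ 5 mod 8 ⇒ (2/61) = -1]
  = (61/5)    [QR: 5 ≡ 1 mod 4, sign kept]
  = (1/5)    [61 ≡ 1 mod 5]
  = 1    [(1/5) = 1]

1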